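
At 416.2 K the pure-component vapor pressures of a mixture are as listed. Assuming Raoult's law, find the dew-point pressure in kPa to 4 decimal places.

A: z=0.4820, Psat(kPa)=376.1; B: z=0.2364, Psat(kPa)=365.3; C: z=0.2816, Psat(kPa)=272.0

At the dew point ψ → 1, so Σzᵢ/Kᵢ = 1 with Kᵢ = Pᵢˢᵃᵗ/P ⇒ 1/P = Σzᵢ/Pᵢˢᵃᵗ.
1/P = 0.4820/376.1 + 0.2364/365.3 + 0.2816/272.0 = 0.0029640 ⇒ P = 337.3811 kPa

Pdew = 337.3811 kPa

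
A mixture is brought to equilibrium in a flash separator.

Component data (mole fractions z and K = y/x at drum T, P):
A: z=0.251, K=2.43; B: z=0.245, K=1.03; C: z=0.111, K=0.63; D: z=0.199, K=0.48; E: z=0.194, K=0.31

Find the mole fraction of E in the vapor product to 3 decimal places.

Material balance + equilibrium reduce to Σ zᵢ(Kᵢ−1)/(1+β(Kᵢ−1)) = 0.
Check two-phase: ΣzᵢKᵢ = 1.088 > 1 and Σzᵢ/Kᵢ = 1.558 > 1, so g(0) = 0.088 > 0 and g(1) = -0.558 < 0.
Newton–Raphson from β = 0.59:
  β = 0.590: g = -0.2257, g' = -0.551 → β = 0.180
  β = 0.180: g = -0.0184, g' = -0.528 → β = 0.145
  β = 0.145: g = 0.0003, g' = -0.546 → β = 0.146
Converged at β = 0.146.
Compositions from xᵢ = zᵢ/(1+β(Kᵢ−1)), yᵢ = Kᵢxᵢ:
  A: x = 0.208, y = 0.505
  B: x = 0.244, y = 0.251
  C: x = 0.117, y = 0.074
  D: x = 0.215, y = 0.103
  E: x = 0.216, y = 0.067

y_E = 0.067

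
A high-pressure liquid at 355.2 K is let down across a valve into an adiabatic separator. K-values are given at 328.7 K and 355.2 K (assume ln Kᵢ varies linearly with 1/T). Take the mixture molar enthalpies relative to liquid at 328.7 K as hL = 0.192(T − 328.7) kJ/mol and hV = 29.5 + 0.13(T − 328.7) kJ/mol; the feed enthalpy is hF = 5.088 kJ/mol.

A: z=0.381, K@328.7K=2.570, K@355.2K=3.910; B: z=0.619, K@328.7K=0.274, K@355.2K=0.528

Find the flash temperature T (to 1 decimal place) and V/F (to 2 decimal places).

Adiabatic flash: solve Rachford–Rice at each trial T, then check hF = ψ·hV(T) + (1−ψ)·hL(T).
  T = 328.7 K: K = (2.570, 0.274), RR gives ψ = 0.131, H_out = 3.851 kJ/mol
  T = 355.2 K: K = (3.910, 0.528), RR gives ψ = 0.594, H_out = 21.649 kJ/mol
  T = 341.9 K: K = (3.193, 0.385), RR gives ψ = 0.337, H_out = 12.201 kJ/mol
  T = 335.3 K: K = (2.871, 0.326), RR gives ψ = 0.234, H_out = 8.081 kJ/mol
  T = 332.0 K: K = (2.718, 0.299), RR gives ψ = 0.183, H_out = 6.000 kJ/mol
  T = 330.4 K: K = (2.645, 0.287), RR gives ψ = 0.158, H_out = 4.969 kJ/mol
Linear interpolation between T = 330.4 (H_out = 4.969) and T = 332.0 (H_out = 6.000) on hF = 5.088 gives T ≈ 330.6 K, at which ψ = 0.16.

T = 330.6 K, V/F = 0.16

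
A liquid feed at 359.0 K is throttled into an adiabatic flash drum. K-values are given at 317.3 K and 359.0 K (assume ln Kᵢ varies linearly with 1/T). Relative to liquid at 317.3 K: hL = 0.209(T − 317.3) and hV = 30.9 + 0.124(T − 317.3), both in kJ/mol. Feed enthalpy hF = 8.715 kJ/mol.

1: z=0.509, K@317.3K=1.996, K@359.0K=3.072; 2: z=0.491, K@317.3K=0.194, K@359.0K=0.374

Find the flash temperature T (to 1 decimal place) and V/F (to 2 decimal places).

Adiabatic flash: solve Rachford–Rice at each trial T, then check hF = ψ·hV(T) + (1−ψ)·hL(T).
  T = 317.3 K: K = (1.996, 0.194), RR gives ψ = 0.139, H_out = 4.281 kJ/mol
  T = 359.0 K: K = (3.072, 0.374), RR gives ψ = 0.576, H_out = 24.476 kJ/mol
  T = 338.1 K: K = (2.508, 0.275), RR gives ψ = 0.376, H_out = 15.305 kJ/mol
  T = 327.7 K: K = (2.246, 0.232), RR gives ψ = 0.269, H_out = 10.237 kJ/mol
  T = 322.5 K: K = (2.119, 0.213), RR gives ψ = 0.208, H_out = 7.410 kJ/mol
  T = 325.1 K: K = (2.182, 0.222), RR gives ψ = 0.239, H_out = 8.856 kJ/mol
  T = 323.8 K: K = (2.150, 0.217), RR gives ψ = 0.224, H_out = 8.142 kJ/mol
Linear interpolation between T = 323.8 (H_out = 8.142) and T = 325.1 (H_out = 8.856) on hF = 8.715 gives T ≈ 324.8 K, at which ψ = 0.24.

T = 324.8 K, V/F = 0.24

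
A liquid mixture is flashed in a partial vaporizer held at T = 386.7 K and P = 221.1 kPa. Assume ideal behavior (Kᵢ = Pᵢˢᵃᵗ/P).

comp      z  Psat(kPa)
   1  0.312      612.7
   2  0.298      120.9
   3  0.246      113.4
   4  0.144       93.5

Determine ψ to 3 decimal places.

ψ = 0.246

Raoult's law: Kᵢ = Pᵢˢᵃᵗ/P = Pᵢˢᵃᵗ/221.1.
  K_1 = 612.7/221.1 = 2.77114, K_2 = 120.9/221.1 = 0.54681, K_3 = 113.4/221.1 = 0.51289, K_4 = 93.5/221.1 = 0.42289
Rachford–Rice: g(ψ) = Σ zᵢ(Kᵢ−1)/(1+ψ(Kᵢ−1)) = 0.
Feasibility: ΣzᵢKᵢ = 1.215, Σzᵢ/Kᵢ = 1.478 — both > 1, two phases present.
Iterate (Newton) starting at ψ = 0.5:
  ψ = 0.500: g = -0.1568, g' = -0.574 → ψ = 0.227
  ψ = 0.227: g = 0.0132, g' = -0.711 → ψ = 0.246
Converged at ψ = 0.246.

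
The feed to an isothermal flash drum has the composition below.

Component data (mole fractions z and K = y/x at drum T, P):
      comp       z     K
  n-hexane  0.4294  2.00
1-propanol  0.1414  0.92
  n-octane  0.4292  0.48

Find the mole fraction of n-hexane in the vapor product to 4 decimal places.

Rachford–Rice: g(ψ) = Σ zᵢ(Kᵢ−1)/(1+ψ(Kᵢ−1)) = 0.
Feasibility: ΣzᵢKᵢ = 1.1949, Σzᵢ/Kᵢ = 1.2626 — both > 1, two phases present.
Newton–Raphson from ψ = 0.69:
  ψ = 0.6900: g = -0.10596, g' = -0.4336 → ψ = 0.4456
  ψ = 0.4456: g = -0.00520, g' = -0.4031 → ψ = 0.4327
Converged at ψ = 0.4327.
Compositions from xᵢ = zᵢ/(1+ψ(Kᵢ−1)), yᵢ = Kᵢxᵢ:
  n-hexane: x = 0.2997, y = 0.5994
  1-propanol: x = 0.1465, y = 0.1348
  n-octane: x = 0.5538, y = 0.2658

y_n-hexane = 0.5994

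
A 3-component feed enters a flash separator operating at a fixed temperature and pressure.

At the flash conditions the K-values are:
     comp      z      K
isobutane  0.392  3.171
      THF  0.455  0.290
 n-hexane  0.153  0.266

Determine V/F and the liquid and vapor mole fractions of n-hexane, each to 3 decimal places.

Rachford–Rice: g(V/F) = Σ zᵢ(Kᵢ−1)/(1+V/F(Kᵢ−1)) = 0.
g(0) = ΣzᵢKᵢ − 1 = 0.416 and g(1) = 1 − Σzᵢ/Kᵢ = -1.268, so a root lies in (0, 1).
Newton–Raphson from V/F = 0.5:
  V/F = 0.500: g = -0.2702, g' = -1.182 → V/F = 0.271
  V/F = 0.271: g = -0.0049, g' = -1.212 → V/F = 0.267
Converged at V/F = 0.267.
Compositions from xᵢ = zᵢ/(1+V/F(Kᵢ−1)), yᵢ = Kᵢxᵢ:
  isobutane: x = 0.248, y = 0.786
  THF: x = 0.562, y = 0.163
  n-hexane: x = 0.190, y = 0.051

V/F = 0.267, x_n-hexane = 0.190, y_n-hexane = 0.051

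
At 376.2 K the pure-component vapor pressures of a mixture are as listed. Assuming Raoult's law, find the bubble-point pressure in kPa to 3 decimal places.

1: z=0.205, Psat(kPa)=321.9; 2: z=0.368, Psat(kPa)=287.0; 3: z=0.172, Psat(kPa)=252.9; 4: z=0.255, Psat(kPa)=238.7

Pbub = 275.973 kPa

At the bubble point ψ → 0, so ΣzᵢKᵢ = 1 with Kᵢ = Pᵢˢᵃᵗ/P ⇒ P = ΣzᵢPᵢˢᵃᵗ.
P = 0.205·321.9 + 0.368·287.0 + 0.172·252.9 + 0.255·238.7 = 275.973 kPa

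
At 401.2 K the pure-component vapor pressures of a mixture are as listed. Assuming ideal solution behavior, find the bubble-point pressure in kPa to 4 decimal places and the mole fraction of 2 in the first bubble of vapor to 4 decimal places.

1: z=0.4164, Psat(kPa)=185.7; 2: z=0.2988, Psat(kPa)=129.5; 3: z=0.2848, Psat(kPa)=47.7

At the bubble point ψ → 0, so ΣzᵢKᵢ = 1 with Kᵢ = Pᵢˢᵃᵗ/P ⇒ P = ΣzᵢPᵢˢᵃᵗ.
P = 0.4164·185.7 + 0.2988·129.5 + 0.2848·47.7 = 129.6050 kPa
yᵢ = zᵢPᵢˢᵃᵗ/P ⇒ y_2 = 0.2988·129.5/129.6050 = 0.2986

Pbub = 129.6050 kPa, y_2 = 0.2986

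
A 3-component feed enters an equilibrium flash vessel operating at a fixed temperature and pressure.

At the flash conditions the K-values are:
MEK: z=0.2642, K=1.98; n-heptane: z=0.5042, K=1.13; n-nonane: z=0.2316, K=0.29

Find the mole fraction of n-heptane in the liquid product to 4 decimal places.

x_n-heptane = 0.4763

Rachford–Rice: g(β) = Σ zᵢ(Kᵢ−1)/(1+β(Kᵢ−1)) = 0.
Feasibility: ΣzᵢKᵢ = 1.1600, Σzᵢ/Kᵢ = 1.3782 — both > 1, two phases present.
Newton iteration, β⁰ = 0.5:
  β = 0.5000: g = -0.01962, g' = -0.4024 → β = 0.4512
  β = 0.4512: g = -0.00051, g' = -0.3824 → β = 0.4499
Converged at β = 0.4499.
Compositions from xᵢ = zᵢ/(1+β(Kᵢ−1)), yᵢ = Kᵢxᵢ:
  MEK: x = 0.1834, y = 0.3630
  n-heptane: x = 0.4763, y = 0.5383
  n-nonane: x = 0.3403, y = 0.0987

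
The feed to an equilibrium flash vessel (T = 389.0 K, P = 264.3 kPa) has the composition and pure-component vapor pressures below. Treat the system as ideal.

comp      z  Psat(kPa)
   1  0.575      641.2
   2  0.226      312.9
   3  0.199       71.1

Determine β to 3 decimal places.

Raoult's law: Kᵢ = Pᵢˢᵃᵗ/P = Pᵢˢᵃᵗ/264.3.
  K_1 = 641.2/264.3 = 2.42603, K_2 = 312.9/264.3 = 1.18388, K_3 = 71.1/264.3 = 0.26901
Let β = V/F and solve Σ zᵢ(Kᵢ−1)/(1+β(Kᵢ−1)) = 0.
Check two-phase: ΣzᵢKᵢ = 1.716 > 1 and Σzᵢ/Kᵢ = 1.168 > 1, so g(0) = 0.716 > 0 and g(1) = -0.168 < 0.
Newton–Raphson from β = 0.35:
  β = 0.350: g = 0.3905, g' = -0.719 → β = 0.893
  β = 0.893: g = -0.0227, g' = -1.114 → β = 0.873
  β = 0.873: g = -0.0007, g' = -1.049 → β = 0.872
Converged at β = 0.872.

β = 0.872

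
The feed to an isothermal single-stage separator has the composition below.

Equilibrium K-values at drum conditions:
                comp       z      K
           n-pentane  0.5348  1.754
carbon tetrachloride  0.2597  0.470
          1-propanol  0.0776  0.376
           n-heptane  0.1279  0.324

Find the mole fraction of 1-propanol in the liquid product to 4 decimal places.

Rachford–Rice: g(ψ) = Σ zᵢ(Kᵢ−1)/(1+ψ(Kᵢ−1)) = 0.
g(0) = ΣzᵢKᵢ − 1 = 0.1307 and g(1) = 1 − Σzᵢ/Kᵢ = -0.4586, so a root lies in (0, 1).
Iterate (Newton) starting at ψ = 0.68:
  ψ = 0.6800: g = -0.19276, g' = -0.6026 → ψ = 0.3601
  ψ = 0.3601: g = -0.02971, g' = -0.4519 → ψ = 0.2944
  ψ = 0.2944: g = -0.00034, g' = -0.4425 → ψ = 0.2936
Converged at ψ = 0.2936.
Compositions from xᵢ = zᵢ/(1+ψ(Kᵢ−1)), yᵢ = Kᵢxᵢ:
  n-pentane: x = 0.4379, y = 0.7680
  carbon tetrachloride: x = 0.3076, y = 0.1446
  1-propanol: x = 0.0950, y = 0.0357
  n-heptane: x = 0.1596, y = 0.0517

x_1-propanol = 0.0950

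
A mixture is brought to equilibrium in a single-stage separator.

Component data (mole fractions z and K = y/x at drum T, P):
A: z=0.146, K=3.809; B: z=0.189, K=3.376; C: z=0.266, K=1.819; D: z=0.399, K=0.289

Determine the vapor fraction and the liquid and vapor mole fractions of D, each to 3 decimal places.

ψ = 0.590, x_D = 0.687, y_D = 0.199

Let ψ = V/F and solve Σ zᵢ(Kᵢ−1)/(1+ψ(Kᵢ−1)) = 0.
g(0) = ΣzᵢKᵢ − 1 = 0.793 and g(1) = 1 − Σzᵢ/Kᵢ = -0.621, so a root lies in (0, 1).
Newton–Raphson from ψ = 0.54:
  ψ = 0.540: g = 0.0502, g' = -1.004 → ψ = 0.590
Converged at ψ = 0.590.
Compositions from xᵢ = zᵢ/(1+ψ(Kᵢ−1)), yᵢ = Kᵢxᵢ:
  A: x = 0.055, y = 0.209
  B: x = 0.079, y = 0.266
  C: x = 0.179, y = 0.326
  D: x = 0.687, y = 0.199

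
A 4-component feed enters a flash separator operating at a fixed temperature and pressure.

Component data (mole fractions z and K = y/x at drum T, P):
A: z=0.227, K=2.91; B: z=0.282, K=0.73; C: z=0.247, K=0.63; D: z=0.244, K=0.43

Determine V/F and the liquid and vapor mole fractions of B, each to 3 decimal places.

V/F = 0.164, x_B = 0.295, y_B = 0.215

Material balance + equilibrium reduce to Σ zᵢ(Kᵢ−1)/(1+V/F(Kᵢ−1)) = 0.
Feasibility: ΣzᵢKᵢ = 1.127, Σzᵢ/Kᵢ = 1.424 — both > 1, two phases present.
Iterate (Newton) starting at V/F = 0.31:
  V/F = 0.310: g = -0.0829, g' = -0.511 → V/F = 0.148
  V/F = 0.148: g = 0.0103, g' = -0.658 → V/F = 0.163
  V/F = 0.163: g = 0.0002, g' = -0.638 → V/F = 0.164
Converged at V/F = 0.164.
Compositions from xᵢ = zᵢ/(1+V/F(Kᵢ−1)), yᵢ = Kᵢxᵢ:
  A: x = 0.173, y = 0.503
  B: x = 0.295, y = 0.215
  C: x = 0.263, y = 0.166
  D: x = 0.269, y = 0.116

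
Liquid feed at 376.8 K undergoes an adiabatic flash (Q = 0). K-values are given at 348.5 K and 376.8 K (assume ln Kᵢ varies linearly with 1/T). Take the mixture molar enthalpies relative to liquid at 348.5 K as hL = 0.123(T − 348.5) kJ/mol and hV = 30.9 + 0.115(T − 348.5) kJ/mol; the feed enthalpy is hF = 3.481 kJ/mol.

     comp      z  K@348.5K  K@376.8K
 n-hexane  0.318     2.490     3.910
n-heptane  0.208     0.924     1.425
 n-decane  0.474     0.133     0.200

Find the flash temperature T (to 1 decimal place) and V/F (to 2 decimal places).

T = 352.0 K, V/F = 0.10

Adiabatic flash: solve Rachford–Rice at each trial T, then check hF = ψ·hV(T) + (1−ψ)·hL(T).
  T = 348.5 K: K = (2.490, 0.924, 0.133), RR gives ψ = 0.046, H_out = 1.407 kJ/mol
  T = 376.8 K: K = (3.910, 1.425, 0.200), RR gives ψ = 0.357, H_out = 14.427 kJ/mol
  T = 362.6 K: K = (3.145, 1.156, 0.164), RR gives ψ = 0.228, H_out = 8.758 kJ/mol
  T = 355.6 K: K = (2.807, 1.037, 0.148), RR gives ψ = 0.147, H_out = 5.412 kJ/mol
  T = 352.1 K: K = (2.648, 0.980, 0.141), RR gives ψ = 0.100, H_out = 3.532 kJ/mol
  T = 350.3 K: K = (2.568, 0.952, 0.137), RR gives ψ = 0.074, H_out = 2.496 kJ/mol
Linear interpolation between T = 350.3 (H_out = 2.496) and T = 352.1 (H_out = 3.532) on hF = 3.481 gives T ≈ 352.0 K, at which ψ = 0.10.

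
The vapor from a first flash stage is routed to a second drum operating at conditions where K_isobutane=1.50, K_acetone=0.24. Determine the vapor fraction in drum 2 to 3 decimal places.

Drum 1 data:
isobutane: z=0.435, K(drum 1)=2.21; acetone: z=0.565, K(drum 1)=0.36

Drum 1:
Binary case is linear: z₁(K₁−1)(1+ψ₁(K₂−1)) + z₂(K₂−1)(1+ψ₁(K₁−1)) = 0
⇒ ψ₁ = [z₁(K₁−1)+z₂(K₂−1)] / [−(K₁−1)(K₂−1)] = 0.1648/0.7744 = 0.213
Drum-1 compositions:
  isobutane: x = 0.346, y = 0.765
  acetone: x = 0.654, y = 0.235
Drum-2 feed = drum-1 vapor: z₂ = (0.7645, 0.2355).
Drum 2:
Binary case is linear: z₁(K₁−1)(1+ψ₂(K₂−1)) + z₂(K₂−1)(1+ψ₂(K₁−1)) = 0
⇒ ψ₂ = [z₁(K₁−1)+z₂(K₂−1)] / [−(K₁−1)(K₂−1)] = 0.2033/0.3800 = 0.535
  isobutane: x = 0.603, y = 0.905
  acetone: x = 0.397, y = 0.095

V/F (drum 2) = 0.535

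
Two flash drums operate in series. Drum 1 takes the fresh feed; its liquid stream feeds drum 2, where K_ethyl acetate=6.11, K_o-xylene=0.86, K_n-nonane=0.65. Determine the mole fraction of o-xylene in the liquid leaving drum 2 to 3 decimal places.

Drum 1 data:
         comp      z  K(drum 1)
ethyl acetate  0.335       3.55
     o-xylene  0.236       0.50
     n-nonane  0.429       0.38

x_o-xylene (drum 2) = 0.301

Drum 1:
Material balance + equilibrium reduce to Σ zᵢ(Kᵢ−1)/(1+ψ₁(Kᵢ−1)) = 0.
Feasibility: ΣzᵢKᵢ = 1.470, Σzᵢ/Kᵢ = 1.695 — both > 1, two phases present.
Iterate (Newton) starting at ψ₁ = 0.36:
  ψ₁ = 0.360: g = -0.0409, g' = -0.953 → ψ₁ = 0.317
  ψ₁ = 0.317: g = 0.0011, g' = -1.005 → ψ₁ = 0.318
Converged at ψ₁ = 0.318.
Drum-1 compositions:
  ethyl acetate: x = 0.185, y = 0.657
  o-xylene: x = 0.281, y = 0.140
  n-nonane: x = 0.534, y = 0.203
Drum-2 feed = drum-1 liquid: z₂ = (0.1850, 0.2806, 0.5344).
Drum 2:
Rachford–Rice: g(ψ₂) = Σ zᵢ(Kᵢ−1)/(1+ψ₂(Kᵢ−1)) = 0.
Check two-phase: ΣzᵢKᵢ = 1.719 > 1 and Σzᵢ/Kᵢ = 1.179 > 1, so g(0) = 0.719 > 0 and g(1) = -0.179 < 0.
Iterate (Newton) starting at ψ₂ = 0.5:
  ψ₂ = 0.500: g = -0.0031, g' = -0.485 → ψ₂ = 0.494
Converged at ψ₂ = 0.494.
  ethyl acetate: x = 0.053, y = 0.321
  o-xylene: x = 0.301, y = 0.259
  n-nonane: x = 0.646, y = 0.420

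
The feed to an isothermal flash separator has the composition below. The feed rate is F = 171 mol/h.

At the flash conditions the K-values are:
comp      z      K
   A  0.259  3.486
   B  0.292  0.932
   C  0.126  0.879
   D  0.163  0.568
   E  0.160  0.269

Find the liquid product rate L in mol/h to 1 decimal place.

Newton–Raphson from V/F = 0.63:
  V/F = 0.630: g = -0.0999, g' = -0.598 → V/F = 0.463
  V/F = 0.463: g = -0.0021, g' = -0.592 → V/F = 0.459
Converged at V/F = 0.459.
Then V = V/F·F = 0.4594·171 = 78.6 mol/h and L = F − V = 92.4 mol/h.

L = 92.4 mol/h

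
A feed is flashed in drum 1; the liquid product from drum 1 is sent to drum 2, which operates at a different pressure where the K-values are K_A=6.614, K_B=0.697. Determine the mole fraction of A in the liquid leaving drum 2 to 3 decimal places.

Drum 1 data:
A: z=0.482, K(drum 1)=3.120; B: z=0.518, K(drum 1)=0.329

x_A (drum 2) = 0.051

Drum 1:
Newton–Raphson from ψ₁ = 0.5:
  ψ₁ = 0.500: g = -0.0270, g' = -1.039 → ψ₁ = 0.474
Converged at ψ₁ = 0.474.
Drum-1 compositions:
  A: x = 0.240, y = 0.750
  B: x = 0.760, y = 0.250
Drum-2 feed = drum-1 liquid: z₂ = (0.2404, 0.7596).
Drum 2:
Iterate (Newton) starting at ψ₂ = 0.5:
  ψ₂ = 0.500: g = 0.0833, g' = -0.620 → ψ₂ = 0.634
  ψ₂ = 0.634: g = 0.0110, g' = -0.471 → ψ₂ = 0.658
Converged at ψ₂ = 0.658.
  A: x = 0.051, y = 0.339
  B: x = 0.949, y = 0.661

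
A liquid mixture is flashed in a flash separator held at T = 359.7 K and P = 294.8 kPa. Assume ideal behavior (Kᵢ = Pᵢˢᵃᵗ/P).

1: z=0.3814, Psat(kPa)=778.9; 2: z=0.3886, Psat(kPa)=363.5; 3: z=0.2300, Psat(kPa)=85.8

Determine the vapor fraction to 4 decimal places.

ψ = 0.7626

Raoult's law: Kᵢ = Pᵢˢᵃᵗ/P = Pᵢˢᵃᵗ/294.8.
  K_1 = 778.9/294.8 = 2.642130, K_2 = 363.5/294.8 = 1.233039, K_3 = 85.8/294.8 = 0.291045
Rachford–Rice: g(ψ) = Σ zᵢ(Kᵢ−1)/(1+ψ(Kᵢ−1)) = 0.
Feasibility: ΣzᵢKᵢ = 1.5538, Σzᵢ/Kᵢ = 1.2498 — both > 1, two phases present.
Iterate (Newton) starting at ψ = 0.5:
  ψ = 0.5000: g = 0.17243, g' = -0.6045 → ψ = 0.7853
  ψ = 0.7853: g = -0.01773, g' = -0.7996 → ψ = 0.7631
  ψ = 0.7631: g = -0.00038, g' = -0.7665 → ψ = 0.7626
Converged at ψ = 0.7626.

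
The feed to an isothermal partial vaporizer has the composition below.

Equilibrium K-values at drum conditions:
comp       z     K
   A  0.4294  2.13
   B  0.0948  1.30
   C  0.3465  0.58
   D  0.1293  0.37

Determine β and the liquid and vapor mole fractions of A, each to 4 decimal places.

β = 0.5722, x_A = 0.2608, y_A = 0.5555

Material balance + equilibrium reduce to Σ zᵢ(Kᵢ−1)/(1+β(Kᵢ−1)) = 0.
Feasibility: ΣzᵢKᵢ = 1.2867, Σzᵢ/Kᵢ = 1.2214 — both > 1, two phases present.
Newton iteration, β⁰ = 0.5:
  β = 0.5000: g = 0.03164, g' = -0.4376 → β = 0.5723
  β = 0.5723: g = -0.00003, g' = -0.4398 → β = 0.5722
Converged at β = 0.5722.
Compositions from xᵢ = zᵢ/(1+β(Kᵢ−1)), yᵢ = Kᵢxᵢ:
  A: x = 0.2608, y = 0.5555
  B: x = 0.0809, y = 0.1052
  C: x = 0.4561, y = 0.2646
  D: x = 0.2022, y = 0.0748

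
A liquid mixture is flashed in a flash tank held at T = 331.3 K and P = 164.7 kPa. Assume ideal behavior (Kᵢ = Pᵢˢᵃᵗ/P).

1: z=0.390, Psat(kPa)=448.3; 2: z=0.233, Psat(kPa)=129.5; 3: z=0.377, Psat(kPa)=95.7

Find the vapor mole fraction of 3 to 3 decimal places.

Raoult's law: Kᵢ = Pᵢˢᵃᵗ/P = Pᵢˢᵃᵗ/164.7.
  K_1 = 448.3/164.7 = 2.72192, K_2 = 129.5/164.7 = 0.78628, K_3 = 95.7/164.7 = 0.58106
Material balance + equilibrium reduce to Σ zᵢ(Kᵢ−1)/(1+ψ(Kᵢ−1)) = 0.
Feasibility: ΣzᵢKᵢ = 1.464, Σzᵢ/Kᵢ = 1.088 — both > 1, two phases present.
Iterate (Newton) starting at ψ = 0.5:
  ψ = 0.500: g = 0.1053, g' = -0.453 → ψ = 0.732
  ψ = 0.732: g = 0.0101, g' = -0.379 → ψ = 0.759
Converged at ψ = 0.759.
Compositions from xᵢ = zᵢ/(1+ψ(Kᵢ−1)), yᵢ = Kᵢxᵢ:
  1: x = 0.169, y = 0.460
  2: x = 0.278, y = 0.219
  3: x = 0.553, y = 0.321

y_3 = 0.321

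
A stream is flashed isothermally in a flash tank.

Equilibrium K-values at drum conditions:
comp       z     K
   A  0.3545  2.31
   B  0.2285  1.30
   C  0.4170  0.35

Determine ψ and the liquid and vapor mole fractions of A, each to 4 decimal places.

ψ = 0.3994, x_A = 0.2327, y_A = 0.5376

Let ψ = V/F and solve Σ zᵢ(Kᵢ−1)/(1+ψ(Kᵢ−1)) = 0.
Feasibility: ΣzᵢKᵢ = 1.2619, Σzᵢ/Kᵢ = 1.5207 — both > 1, two phases present.
Newton–Raphson from ψ = 0.39:
  ψ = 0.3900: g = 0.00564, g' = -0.5991 → ψ = 0.3994
Converged at ψ = 0.3994.
Compositions from xᵢ = zᵢ/(1+ψ(Kᵢ−1)), yᵢ = Kᵢxᵢ:
  A: x = 0.2327, y = 0.5376
  B: x = 0.2041, y = 0.2653
  C: x = 0.5632, y = 0.1971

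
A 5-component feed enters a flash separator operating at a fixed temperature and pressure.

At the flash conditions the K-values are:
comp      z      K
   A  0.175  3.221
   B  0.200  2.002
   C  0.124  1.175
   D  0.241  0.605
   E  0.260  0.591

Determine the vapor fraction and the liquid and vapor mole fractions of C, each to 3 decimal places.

ψ = 0.724, x_C = 0.110, y_C = 0.129

Material balance + equilibrium reduce to Σ zᵢ(Kᵢ−1)/(1+ψ(Kᵢ−1)) = 0.
Feasibility: ΣzᵢKᵢ = 1.409, Σzᵢ/Kᵢ = 1.098 — both > 1, two phases present.
Newton–Raphson from ψ = 0.5:
  ψ = 0.500: g = 0.0853, g' = -0.413 → ψ = 0.706
  ψ = 0.706: g = 0.0063, g' = -0.361 → ψ = 0.724
Converged at ψ = 0.724.
Compositions from xᵢ = zᵢ/(1+ψ(Kᵢ−1)), yᵢ = Kᵢxᵢ:
  A: x = 0.067, y = 0.216
  B: x = 0.116, y = 0.232
  C: x = 0.110, y = 0.129
  D: x = 0.338, y = 0.204
  E: x = 0.369, y = 0.218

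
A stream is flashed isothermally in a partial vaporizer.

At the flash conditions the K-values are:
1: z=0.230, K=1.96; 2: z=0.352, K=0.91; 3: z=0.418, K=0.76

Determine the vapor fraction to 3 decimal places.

ψ = 0.515

Newton–Raphson from ψ = 0.5:
  ψ = 0.500: g = 0.0020, g' = -0.131 → ψ = 0.515
Converged at ψ = 0.515.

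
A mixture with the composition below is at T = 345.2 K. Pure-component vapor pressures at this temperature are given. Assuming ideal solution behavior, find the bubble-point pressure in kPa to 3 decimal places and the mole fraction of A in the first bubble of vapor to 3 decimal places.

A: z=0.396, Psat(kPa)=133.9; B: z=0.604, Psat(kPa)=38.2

At the bubble point ψ → 0, so ΣzᵢKᵢ = 1 with Kᵢ = Pᵢˢᵃᵗ/P ⇒ P = ΣzᵢPᵢˢᵃᵗ.
P = 0.396·133.9 + 0.604·38.2 = 76.097 kPa
yᵢ = zᵢPᵢˢᵃᵗ/P ⇒ y_A = 0.396·133.9/76.097 = 0.697

Pbub = 76.097 kPa, y_A = 0.697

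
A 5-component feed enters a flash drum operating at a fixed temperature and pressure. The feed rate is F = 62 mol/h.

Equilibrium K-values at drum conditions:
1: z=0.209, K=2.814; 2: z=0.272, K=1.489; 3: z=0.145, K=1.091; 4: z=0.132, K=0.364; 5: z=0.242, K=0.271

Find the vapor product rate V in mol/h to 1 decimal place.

V = 23.0 mol/h

Let ψ = V/F and solve Σ zᵢ(Kᵢ−1)/(1+ψ(Kᵢ−1)) = 0.
g(0) = ΣzᵢKᵢ − 1 = 0.265 and g(1) = 1 − Σzᵢ/Kᵢ = -0.645, so a root lies in (0, 1).
Iterate (Newton) starting at ψ = 0.5:
  ψ = 0.500: g = -0.0824, g' = -0.665 → ψ = 0.376
  ψ = 0.376: g = -0.0030, g' = -0.627 → ψ = 0.371
Converged at ψ = 0.371.
Then V = ψ·F = 0.3714·62 = 23.0 mol/h and L = F − V = 39.0 mol/h.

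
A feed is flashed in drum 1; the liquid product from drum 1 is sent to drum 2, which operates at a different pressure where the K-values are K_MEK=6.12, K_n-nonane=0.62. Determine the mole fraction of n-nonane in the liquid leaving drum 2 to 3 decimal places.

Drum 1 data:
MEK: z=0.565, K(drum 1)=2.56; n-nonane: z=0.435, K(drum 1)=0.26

x_n-nonane (drum 2) = 0.931

Drum 1:
Binary case is linear: z₁(K₁−1)(1+ψ₁(K₂−1)) + z₂(K₂−1)(1+ψ₁(K₁−1)) = 0
⇒ ψ₁ = [z₁(K₁−1)+z₂(K₂−1)] / [−(K₁−1)(K₂−1)] = 0.5595/1.1544 = 0.485
Drum-1 compositions:
  MEK: x = 0.322, y = 0.824
  n-nonane: x = 0.678, y = 0.176
Drum-2 feed = drum-1 liquid: z₂ = (0.3217, 0.6783).
Drum 2:
Rachford–Rice: g(ψ₂) = Σ zᵢ(Kᵢ−1)/(1+ψ₂(Kᵢ−1)) = 0.
g(0) = ΣzᵢKᵢ − 1 = 1.390 and g(1) = 1 − Σzᵢ/Kᵢ = -0.147, so a root lies in (0, 1).
Binary case is linear: z₁(K₁−1)(1+ψ₂(K₂−1)) + z₂(K₂−1)(1+ψ₂(K₁−1)) = 0
⇒ ψ₂ = [z₁(K₁−1)+z₂(K₂−1)] / [−(K₁−1)(K₂−1)] = 1.3896/1.9456 = 0.714
  MEK: x = 0.069, y = 0.423
  n-nonane: x = 0.931, y = 0.577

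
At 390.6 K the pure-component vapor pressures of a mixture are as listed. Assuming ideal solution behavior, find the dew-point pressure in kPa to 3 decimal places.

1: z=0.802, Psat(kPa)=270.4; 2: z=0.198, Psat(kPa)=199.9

Pdew = 252.750 kPa

At the dew point ψ → 1, so Σzᵢ/Kᵢ = 1 with Kᵢ = Pᵢˢᵃᵗ/P ⇒ 1/P = Σzᵢ/Pᵢˢᵃᵗ.
1/P = 0.802/270.4 + 0.198/199.9 = 0.003956 ⇒ P = 252.750 kPa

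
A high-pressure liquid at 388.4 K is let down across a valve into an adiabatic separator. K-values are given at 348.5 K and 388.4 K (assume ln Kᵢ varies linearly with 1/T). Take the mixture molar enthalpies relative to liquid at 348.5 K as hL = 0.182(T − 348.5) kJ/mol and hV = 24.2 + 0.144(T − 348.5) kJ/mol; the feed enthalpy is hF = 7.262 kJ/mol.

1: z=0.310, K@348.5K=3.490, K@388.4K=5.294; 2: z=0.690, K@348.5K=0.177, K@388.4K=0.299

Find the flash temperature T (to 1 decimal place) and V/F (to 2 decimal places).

T = 364.8 K, V/F = 0.18

Adiabatic flash: solve Rachford–Rice at each trial T, then check hF = ψ·hV(T) + (1−ψ)·hL(T).
  T = 348.5 K: K = (3.490, 0.177), RR gives ψ = 0.100, H_out = 2.409 kJ/mol
  T = 388.4 K: K = (5.294, 0.299), RR gives ψ = 0.282, H_out = 13.648 kJ/mol
  T = 368.4 K: K = (4.345, 0.233), RR gives ψ = 0.198, H_out = 8.263 kJ/mol
  T = 358.4 K: K = (3.904, 0.204), RR gives ψ = 0.152, H_out = 5.416 kJ/mol
  T = 363.4 K: K = (4.121, 0.218), RR gives ψ = 0.175, H_out = 6.859 kJ/mol
  T = 365.9 K: K = (4.232, 0.226), RR gives ψ = 0.187, H_out = 7.565 kJ/mol
  T = 364.6 K: K = (4.175, 0.222), RR gives ψ = 0.181, H_out = 7.199 kJ/mol
Linear interpolation between T = 364.6 (H_out = 7.199) and T = 365.9 (H_out = 7.565) on hF = 7.262 gives T ≈ 364.8 K, at which ψ = 0.18.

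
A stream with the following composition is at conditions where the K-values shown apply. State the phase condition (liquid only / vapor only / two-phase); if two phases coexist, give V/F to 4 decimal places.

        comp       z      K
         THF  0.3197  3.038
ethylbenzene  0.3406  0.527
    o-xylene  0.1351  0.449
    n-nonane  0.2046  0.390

ΣzᵢKᵢ = 1.2912; Σzᵢ/Kᵢ = 1.5770.
Both exceed 1, so a two-phase solution exists.
Let ψ = V/F and solve Σ zᵢ(Kᵢ−1)/(1+ψ(Kᵢ−1)) = 0.
Iterate (Newton) starting at ψ = 0.5:
  ψ = 0.5000: g = -0.17062, g' = -0.6922 → ψ = 0.2535
  ψ = 0.2535: g = 0.01237, g' = -0.8376 → ψ = 0.2683
  ψ = 0.2683: g = 0.00013, g' = -0.8203 → ψ = 0.2684
Converged at ψ = 0.2684.

two-phase, V/F = 0.2684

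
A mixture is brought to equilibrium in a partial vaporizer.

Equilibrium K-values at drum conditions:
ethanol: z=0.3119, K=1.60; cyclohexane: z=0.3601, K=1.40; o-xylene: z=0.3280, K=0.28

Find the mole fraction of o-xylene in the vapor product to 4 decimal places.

y_o-xylene = 0.1135

Rachford–Rice: g(β) = Σ zᵢ(Kᵢ−1)/(1+β(Kᵢ−1)) = 0.
Feasibility: ΣzᵢKᵢ = 1.0950, Σzᵢ/Kᵢ = 1.6236 — both > 1, two phases present.
Newton–Raphson from β = 0.45:
  β = 0.4500: g = -0.07993, g' = -0.4831 → β = 0.2845
  β = 0.2845: g = -0.00784, g' = -0.3973 → β = 0.2648
  β = 0.2648: g = -0.00007, g' = -0.3903 → β = 0.2646
Converged at β = 0.2646.
Compositions from xᵢ = zᵢ/(1+β(Kᵢ−1)), yᵢ = Kᵢxᵢ:
  ethanol: x = 0.2692, y = 0.4307
  cyclohexane: x = 0.3256, y = 0.4559
  o-xylene: x = 0.4052, y = 0.1135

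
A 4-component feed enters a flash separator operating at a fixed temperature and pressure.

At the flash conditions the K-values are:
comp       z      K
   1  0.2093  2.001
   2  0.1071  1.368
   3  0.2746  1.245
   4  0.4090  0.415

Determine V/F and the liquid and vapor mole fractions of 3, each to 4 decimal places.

V/F = 0.2126, x_3 = 0.2610, y_3 = 0.3250

Rachford–Rice: g(V/F) = Σ zᵢ(Kᵢ−1)/(1+V/F(Kᵢ−1)) = 0.
Check two-phase: ΣzᵢKᵢ = 1.0769 > 1 and Σzᵢ/Kᵢ = 1.3890 > 1, so g(0) = 0.0769 > 0 and g(1) = -0.3890 < 0.
Newton iteration, V/F⁰ = 0.67:
  V/F = 0.6700: g = -0.17868, g' = -0.4752 → V/F = 0.2940
  V/F = 0.2940: g = -0.02877, g' = -0.3555 → V/F = 0.2131
  V/F = 0.2131: g = -0.00017, g' = -0.3525 → V/F = 0.2126
Converged at V/F = 0.2126.
Compositions from xᵢ = zᵢ/(1+V/F(Kᵢ−1)), yᵢ = Kᵢxᵢ:
  1: x = 0.1726, y = 0.3453
  2: x = 0.0993, y = 0.1359
  3: x = 0.2610, y = 0.3250
  4: x = 0.4671, y = 0.1938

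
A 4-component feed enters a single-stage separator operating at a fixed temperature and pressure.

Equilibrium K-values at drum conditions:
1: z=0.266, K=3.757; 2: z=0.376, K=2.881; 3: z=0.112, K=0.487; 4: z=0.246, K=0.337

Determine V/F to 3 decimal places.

Rachford–Rice: g(V/F) = Σ zᵢ(Kᵢ−1)/(1+V/F(Kᵢ−1)) = 0.
Feasibility: ΣzᵢKᵢ = 2.220, Σzᵢ/Kᵢ = 1.161 — both > 1, two phases present.
Iterate (Newton) starting at V/F = 0.5:
  V/F = 0.500: g = 0.3515, g' = -1.006 → V/F = 0.849
  V/F = 0.849: g = 0.0165, g' = -1.037 → V/F = 0.865
Converged at V/F = 0.865.

V/F = 0.865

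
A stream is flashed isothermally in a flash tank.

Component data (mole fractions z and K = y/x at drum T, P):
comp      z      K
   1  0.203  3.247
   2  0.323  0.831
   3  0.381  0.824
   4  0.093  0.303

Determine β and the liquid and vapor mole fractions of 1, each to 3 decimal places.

Material balance + equilibrium reduce to Σ zᵢ(Kᵢ−1)/(1+β(Kᵢ−1)) = 0.
Check two-phase: ΣzᵢKᵢ = 1.270 > 1 and Σzᵢ/Kᵢ = 1.221 > 1, so g(0) = 0.270 > 0 and g(1) = -0.221 < 0.
Iterate (Newton) starting at β = 0.5:
  β = 0.500: g = -0.0178, g' = -0.359 → β = 0.450
  β = 0.450: g = 0.0003, g' = -0.374 → β = 0.451
Converged at β = 0.451.
Compositions from xᵢ = zᵢ/(1+β(Kᵢ−1)), yᵢ = Kᵢxᵢ:
  1: x = 0.101, y = 0.327
  2: x = 0.350, y = 0.291
  3: x = 0.414, y = 0.341
  4: x = 0.136, y = 0.041

β = 0.451, x_1 = 0.101, y_1 = 0.327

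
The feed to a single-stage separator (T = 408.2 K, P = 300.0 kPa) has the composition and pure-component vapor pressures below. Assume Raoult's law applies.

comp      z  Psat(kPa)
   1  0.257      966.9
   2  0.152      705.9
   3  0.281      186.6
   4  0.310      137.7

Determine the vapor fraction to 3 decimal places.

Raoult's law: Kᵢ = Pᵢˢᵃᵗ/P = Pᵢˢᵃᵗ/300.0.
  K_1 = 966.9/300.0 = 3.22300, K_2 = 705.9/300.0 = 2.35300, K_3 = 186.6/300.0 = 0.62200, K_4 = 137.7/300.0 = 0.45900
Rachford–Rice: g(ψ) = Σ zᵢ(Kᵢ−1)/(1+ψ(Kᵢ−1)) = 0.
Check two-phase: ΣzᵢKᵢ = 1.503 > 1 and Σzᵢ/Kᵢ = 1.271 > 1, so g(0) = 0.503 > 0 and g(1) = -0.271 < 0.
Newton–Raphson from ψ = 0.45:
  ψ = 0.450: g = 0.0638, g' = -0.642 → ψ = 0.549
  ψ = 0.549: g = 0.0025, g' = -0.597 → ψ = 0.554
Converged at ψ = 0.554.

ψ = 0.554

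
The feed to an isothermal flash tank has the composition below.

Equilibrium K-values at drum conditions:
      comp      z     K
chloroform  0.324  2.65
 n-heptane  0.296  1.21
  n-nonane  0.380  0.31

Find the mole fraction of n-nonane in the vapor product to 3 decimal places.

y_n-nonane = 0.167

Let ψ = V/F and solve Σ zᵢ(Kᵢ−1)/(1+ψ(Kᵢ−1)) = 0.
Feasibility: ΣzᵢKᵢ = 1.335, Σzᵢ/Kᵢ = 1.593 — both > 1, two phases present.
Newton–Raphson from ψ = 0.5:
  ψ = 0.500: g = -0.0511, g' = -0.697 → ψ = 0.427
  ψ = 0.427: g = -0.0008, g' = -0.678 → ψ = 0.425
Converged at ψ = 0.425.
Compositions from xᵢ = zᵢ/(1+ψ(Kᵢ−1)), yᵢ = Kᵢxᵢ:
  chloroform: x = 0.190, y = 0.504
  n-heptane: x = 0.272, y = 0.329
  n-nonane: x = 0.538, y = 0.167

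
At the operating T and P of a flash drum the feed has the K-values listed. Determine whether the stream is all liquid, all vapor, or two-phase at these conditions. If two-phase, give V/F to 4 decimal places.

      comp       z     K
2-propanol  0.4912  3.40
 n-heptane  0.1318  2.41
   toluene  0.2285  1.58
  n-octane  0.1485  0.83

all vapor

ΣzᵢKᵢ = 2.4720; Σzᵢ/Kᵢ = 0.5227.
Since Σzᵢ/Kᵢ < 1 the mixture is above its dew point — single vapor phase.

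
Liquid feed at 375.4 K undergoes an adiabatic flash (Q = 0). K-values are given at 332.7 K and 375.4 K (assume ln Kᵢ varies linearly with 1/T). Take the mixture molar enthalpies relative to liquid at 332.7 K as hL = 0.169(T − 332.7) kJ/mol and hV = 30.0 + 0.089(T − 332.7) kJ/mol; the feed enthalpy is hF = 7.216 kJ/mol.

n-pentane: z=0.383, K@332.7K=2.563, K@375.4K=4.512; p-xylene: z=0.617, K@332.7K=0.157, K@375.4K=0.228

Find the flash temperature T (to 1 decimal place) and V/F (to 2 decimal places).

Adiabatic flash: solve Rachford–Rice at each trial T, then check hF = ψ·hV(T) + (1−ψ)·hL(T).
  T = 332.7 K: K = (2.563, 0.157), RR gives ψ = 0.060, H_out = 1.787 kJ/mol
  T = 375.4 K: K = (4.512, 0.228), RR gives ψ = 0.320, H_out = 15.735 kJ/mol
  T = 354.0 K: K = (3.457, 0.191), RR gives ψ = 0.222, H_out = 9.894 kJ/mol
  T = 343.4 K: K = (2.992, 0.174), RR gives ψ = 0.154, H_out = 6.295 kJ/mol
  T = 348.7 K: K = (3.220, 0.183), RR gives ψ = 0.191, H_out = 8.177 kJ/mol
  T = 346.0 K: K = (3.103, 0.178), RR gives ψ = 0.173, H_out = 7.241 kJ/mol
  T = 344.7 K: K = (3.047, 0.176), RR gives ψ = 0.163, H_out = 6.774 kJ/mol
Linear interpolation between T = 344.7 (H_out = 6.774) and T = 346.0 (H_out = 7.241) on hF = 7.216 gives T ≈ 345.9 K, at which ψ = 0.17.

T = 345.9 K, V/F = 0.17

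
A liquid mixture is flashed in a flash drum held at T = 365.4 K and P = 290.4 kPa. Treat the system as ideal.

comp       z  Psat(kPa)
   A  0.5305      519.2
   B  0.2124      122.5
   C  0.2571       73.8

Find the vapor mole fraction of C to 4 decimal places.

y_C = 0.0764

Raoult's law: Kᵢ = Pᵢˢᵃᵗ/P = Pᵢˢᵃᵗ/290.4.
  K_A = 519.2/290.4 = 1.787879, K_B = 122.5/290.4 = 0.421832, K_C = 73.8/290.4 = 0.254132
Rachford–Rice: g(V/F) = Σ zᵢ(Kᵢ−1)/(1+V/F(Kᵢ−1)) = 0.
Check two-phase: ΣzᵢKᵢ = 1.1034 > 1 and Σzᵢ/Kᵢ = 1.8119 > 1, so g(0) = 0.1034 > 0 and g(1) = -0.8119 < 0.
Newton–Raphson from V/F = 0.5:
  V/F = 0.5000: g = -0.17870, g' = -0.6737 → V/F = 0.2348
  V/F = 0.2348: g = -0.02182, g' = -0.5398 → V/F = 0.1943
  V/F = 0.1943: g = -0.00014, g' = -0.5334 → V/F = 0.1941
Converged at V/F = 0.1941.
Compositions from xᵢ = zᵢ/(1+V/F(Kᵢ−1)), yᵢ = Kᵢxᵢ:
  A: x = 0.4601, y = 0.8227
  B: x = 0.2392, y = 0.1009
  C: x = 0.3006, y = 0.0764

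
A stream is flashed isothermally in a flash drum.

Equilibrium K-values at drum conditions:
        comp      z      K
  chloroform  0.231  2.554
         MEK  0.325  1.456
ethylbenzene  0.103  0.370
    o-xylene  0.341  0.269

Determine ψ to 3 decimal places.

Newton–Raphson from ψ = 0.56:
  ψ = 0.560: g = -0.2123, g' = -0.822 → ψ = 0.302
  ψ = 0.302: g = -0.0253, g' = -0.673 → ψ = 0.264
Converged at ψ = 0.264.

ψ = 0.264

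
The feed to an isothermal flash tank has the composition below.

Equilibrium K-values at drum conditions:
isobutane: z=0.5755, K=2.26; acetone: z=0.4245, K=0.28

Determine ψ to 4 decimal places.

Let ψ = V/F and solve Σ zᵢ(Kᵢ−1)/(1+ψ(Kᵢ−1)) = 0.
Check two-phase: ΣzᵢKᵢ = 1.4195 > 1 and Σzᵢ/Kᵢ = 1.7707 > 1, so g(0) = 0.4195 > 0 and g(1) = -0.7707 < 0.
Iterate (Newton) starting at ψ = 0.5:
  ψ = 0.5000: g = -0.03270, g' = -0.8811 → ψ = 0.4629
  ψ = 0.4629: g = -0.00042, g' = -0.8596 → ψ = 0.4624
Converged at ψ = 0.4624.

ψ = 0.4624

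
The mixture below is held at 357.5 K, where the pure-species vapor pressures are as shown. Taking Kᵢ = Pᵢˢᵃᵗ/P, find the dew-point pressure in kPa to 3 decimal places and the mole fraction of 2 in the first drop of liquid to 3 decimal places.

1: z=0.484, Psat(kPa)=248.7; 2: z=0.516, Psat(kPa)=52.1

Pdew = 84.387 kPa, x_2 = 0.836

At the dew point ψ → 1, so Σzᵢ/Kᵢ = 1 with Kᵢ = Pᵢˢᵃᵗ/P ⇒ 1/P = Σzᵢ/Pᵢˢᵃᵗ.
1/P = 0.484/248.7 + 0.516/52.1 = 0.011850 ⇒ P = 84.387 kPa
xᵢ = zᵢP/Pᵢˢᵃᵗ ⇒ x_2 = 0.516·84.387/52.1 = 0.836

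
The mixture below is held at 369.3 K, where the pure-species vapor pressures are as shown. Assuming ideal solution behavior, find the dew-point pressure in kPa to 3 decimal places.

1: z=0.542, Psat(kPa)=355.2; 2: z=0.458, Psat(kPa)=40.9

Pdew = 78.592 kPa

At the dew point ψ → 1, so Σzᵢ/Kᵢ = 1 with Kᵢ = Pᵢˢᵃᵗ/P ⇒ 1/P = Σzᵢ/Pᵢˢᵃᵗ.
1/P = 0.542/355.2 + 0.458/40.9 = 0.012724 ⇒ P = 78.592 kPa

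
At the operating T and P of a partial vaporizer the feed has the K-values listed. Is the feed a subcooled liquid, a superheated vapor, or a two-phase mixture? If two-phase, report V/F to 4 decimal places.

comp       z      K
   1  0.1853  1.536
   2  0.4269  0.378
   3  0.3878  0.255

subcooled liquid

ΣzᵢKᵢ = 0.5449; Σzᵢ/Kᵢ = 2.7708.
Since ΣzᵢKᵢ < 1 the mixture is below its bubble point — single liquid phase.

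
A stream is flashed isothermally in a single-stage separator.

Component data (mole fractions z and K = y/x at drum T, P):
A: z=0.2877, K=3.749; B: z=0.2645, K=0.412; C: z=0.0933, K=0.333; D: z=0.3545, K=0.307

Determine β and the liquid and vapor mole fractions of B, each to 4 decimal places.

β = 0.1828, x_B = 0.2963, y_B = 0.1221

Let β = V/F and solve Σ zᵢ(Kᵢ−1)/(1+β(Kᵢ−1)) = 0.
g(0) = ΣzᵢKᵢ − 1 = 0.3275 and g(1) = 1 − Σzᵢ/Kᵢ = -1.1536, so a root lies in (0, 1).
Newton–Raphson from β = 0.37:
  β = 0.3700: g = -0.21969, g' = -1.0648 → β = 0.1637
  β = 0.1637: g = 0.02641, g' = -1.4150 → β = 0.1823
  β = 0.1823: g = 0.00056, g' = -1.3563 → β = 0.1828
Converged at β = 0.1828.
Compositions from xᵢ = zᵢ/(1+β(Kᵢ−1)), yᵢ = Kᵢxᵢ:
  A: x = 0.1915, y = 0.7179
  B: x = 0.2963, y = 0.1221
  C: x = 0.1063, y = 0.0354
  D: x = 0.4059, y = 0.1246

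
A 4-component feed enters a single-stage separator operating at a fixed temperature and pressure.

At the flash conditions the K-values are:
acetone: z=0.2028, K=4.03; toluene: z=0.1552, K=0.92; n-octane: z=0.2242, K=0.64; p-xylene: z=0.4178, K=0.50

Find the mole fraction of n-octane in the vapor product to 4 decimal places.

y_n-octane = 0.1585

Material balance + equilibrium reduce to Σ zᵢ(Kᵢ−1)/(1+ψ(Kᵢ−1)) = 0.
Feasibility: ΣzᵢKᵢ = 1.3125, Σzᵢ/Kᵢ = 1.4049 — both > 1, two phases present.
Newton iteration, ψ⁰ = 0.68:
  ψ = 0.6800: g = -0.23573, g' = -0.4906 → ψ = 0.1995
  ψ = 0.1995: g = 0.05133, g' = -0.8868 → ψ = 0.2574
  ψ = 0.2574: g = 0.00383, g' = -0.7616 → ψ = 0.2624
  ψ = 0.2624: g = 0.00002, g' = -0.7526 → ψ = 0.2625
Converged at ψ = 0.2625.
Compositions from xᵢ = zᵢ/(1+ψ(Kᵢ−1)), yᵢ = Kᵢxᵢ:
  acetone: x = 0.1130, y = 0.4552
  toluene: x = 0.1585, y = 0.1458
  n-octane: x = 0.2476, y = 0.1585
  p-xylene: x = 0.4809, y = 0.2405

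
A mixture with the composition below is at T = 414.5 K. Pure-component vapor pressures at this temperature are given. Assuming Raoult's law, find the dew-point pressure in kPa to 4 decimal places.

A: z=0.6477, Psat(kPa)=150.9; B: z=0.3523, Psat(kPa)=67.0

Pdew = 104.7070 kPa

At the dew point ψ → 1, so Σzᵢ/Kᵢ = 1 with Kᵢ = Pᵢˢᵃᵗ/P ⇒ 1/P = Σzᵢ/Pᵢˢᵃᵗ.
1/P = 0.6477/150.9 + 0.3523/67.0 = 0.0095505 ⇒ P = 104.7070 kPa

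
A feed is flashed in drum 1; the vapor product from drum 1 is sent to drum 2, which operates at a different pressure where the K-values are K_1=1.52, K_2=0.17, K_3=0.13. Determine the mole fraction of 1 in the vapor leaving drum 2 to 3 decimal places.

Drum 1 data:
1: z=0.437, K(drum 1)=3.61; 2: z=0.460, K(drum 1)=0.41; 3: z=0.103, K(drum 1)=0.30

y_1 (drum 2) = 0.937

Drum 1:
Material balance + equilibrium reduce to Σ zᵢ(Kᵢ−1)/(1+ψ₁(Kᵢ−1)) = 0.
Check two-phase: ΣzᵢKᵢ = 1.797 > 1 and Σzᵢ/Kᵢ = 1.586 > 1, so g(0) = 0.797 > 0 and g(1) = -0.586 < 0.
Newton iteration, ψ₁⁰ = 0.37:
  ψ₁ = 0.370: g = 0.1357, g' = -1.124 → ψ₁ = 0.491
  ψ₁ = 0.491: g = 0.0082, g' = -1.007 → ψ₁ = 0.499
Converged at ψ₁ = 0.499.
Drum-1 compositions:
  1: x = 0.190, y = 0.685
  2: x = 0.652, y = 0.267
  3: x = 0.158, y = 0.047
Drum-2 feed = drum-1 vapor: z₂ = (0.6852, 0.2673, 0.0475).
Drum 2:
Material balance + equilibrium reduce to Σ zᵢ(Kᵢ−1)/(1+ψ₂(Kᵢ−1)) = 0.
g(0) = ΣzᵢKᵢ − 1 = 0.093 and g(1) = 1 − Σzᵢ/Kᵢ = -1.388, so a root lies in (0, 1).
Iterate (Newton) starting at ψ₂ = 0.55:
  ψ₂ = 0.550: g = -0.2103, g' = -0.868 → ψ₂ = 0.308
  ψ₂ = 0.308: g = -0.0471, g' = -0.537 → ψ₂ = 0.220
  ψ₂ = 0.220: g = -0.0027, g' = -0.480 → ψ₂ = 0.214
Converged at ψ₂ = 0.214.
  1: x = 0.617, y = 0.937
  2: x = 0.325, y = 0.055
  3: x = 0.058, y = 0.008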